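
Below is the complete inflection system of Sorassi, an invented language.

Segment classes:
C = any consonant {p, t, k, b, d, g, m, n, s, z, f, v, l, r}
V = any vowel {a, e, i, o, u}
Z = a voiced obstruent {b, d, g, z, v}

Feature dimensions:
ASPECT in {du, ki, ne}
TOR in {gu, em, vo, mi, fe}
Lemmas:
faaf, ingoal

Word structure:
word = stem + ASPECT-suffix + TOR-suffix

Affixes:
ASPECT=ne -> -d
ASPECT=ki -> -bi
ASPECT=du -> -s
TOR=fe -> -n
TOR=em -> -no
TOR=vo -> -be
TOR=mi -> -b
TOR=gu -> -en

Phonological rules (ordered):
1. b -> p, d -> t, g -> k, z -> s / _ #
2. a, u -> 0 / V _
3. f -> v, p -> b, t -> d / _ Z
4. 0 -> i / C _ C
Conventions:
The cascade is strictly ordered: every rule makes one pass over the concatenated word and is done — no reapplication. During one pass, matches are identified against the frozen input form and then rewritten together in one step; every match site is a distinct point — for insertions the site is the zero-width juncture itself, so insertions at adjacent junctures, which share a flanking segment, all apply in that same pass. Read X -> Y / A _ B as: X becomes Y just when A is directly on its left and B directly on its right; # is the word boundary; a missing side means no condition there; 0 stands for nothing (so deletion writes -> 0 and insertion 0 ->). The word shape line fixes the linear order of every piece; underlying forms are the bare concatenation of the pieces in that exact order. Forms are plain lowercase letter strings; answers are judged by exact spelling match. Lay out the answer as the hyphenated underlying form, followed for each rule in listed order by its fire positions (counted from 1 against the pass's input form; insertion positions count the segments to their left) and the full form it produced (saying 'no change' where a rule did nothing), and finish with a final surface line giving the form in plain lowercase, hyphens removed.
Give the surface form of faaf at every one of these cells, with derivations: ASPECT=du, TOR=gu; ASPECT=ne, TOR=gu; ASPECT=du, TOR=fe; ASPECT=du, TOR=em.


cell ASPECT=du, TOR=gu:
underlying: faaf-s-en
1. b -> p, d -> t, g -> k, z -> s / _ #: no change
2. a, u -> 0 / V _: fires at position(s) 3: fafsen
3. f -> v, p -> b, t -> d / _ Z: no change
4. 0 -> i / C _ C: inserts after position(s) 3: fafisen
surface: fafisen

cell ASPECT=ne, TOR=gu:
underlying: faaf-d-en
1. b -> p, d -> t, g -> k, z -> s / _ #: no change
2. a, u -> 0 / V _: fires at position(s) 3: fafden
3. f -> v, p -> b, t -> d / _ Z: fires at position(s) 3: favden
4. 0 -> i / C _ C: inserts after position(s) 3: faviden
surface: faviden

cell ASPECT=du, TOR=fe:
underlying: faaf-s-n
1. b -> p, d -> t, g -> k, z -> s / _ #: no change
2. a, u -> 0 / V _: fires at position(s) 3: fafsn
3. f -> v, p -> b, t -> d / _ Z: no change
4. 0 -> i / C _ C: inserts after position(s) 3, 4: fafisin
surface: fafisin

cell ASPECT=du, TOR=em:
underlying: faaf-s-no
1. b -> p, d -> t, g -> k, z -> s / _ #: no change
2. a, u -> 0 / V _: fires at position(s) 3: fafsno
3. f -> v, p -> b, t -> d / _ Z: no change
4. 0 -> i / C _ C: inserts after position(s) 3, 4: fafisino
surface: fafisino


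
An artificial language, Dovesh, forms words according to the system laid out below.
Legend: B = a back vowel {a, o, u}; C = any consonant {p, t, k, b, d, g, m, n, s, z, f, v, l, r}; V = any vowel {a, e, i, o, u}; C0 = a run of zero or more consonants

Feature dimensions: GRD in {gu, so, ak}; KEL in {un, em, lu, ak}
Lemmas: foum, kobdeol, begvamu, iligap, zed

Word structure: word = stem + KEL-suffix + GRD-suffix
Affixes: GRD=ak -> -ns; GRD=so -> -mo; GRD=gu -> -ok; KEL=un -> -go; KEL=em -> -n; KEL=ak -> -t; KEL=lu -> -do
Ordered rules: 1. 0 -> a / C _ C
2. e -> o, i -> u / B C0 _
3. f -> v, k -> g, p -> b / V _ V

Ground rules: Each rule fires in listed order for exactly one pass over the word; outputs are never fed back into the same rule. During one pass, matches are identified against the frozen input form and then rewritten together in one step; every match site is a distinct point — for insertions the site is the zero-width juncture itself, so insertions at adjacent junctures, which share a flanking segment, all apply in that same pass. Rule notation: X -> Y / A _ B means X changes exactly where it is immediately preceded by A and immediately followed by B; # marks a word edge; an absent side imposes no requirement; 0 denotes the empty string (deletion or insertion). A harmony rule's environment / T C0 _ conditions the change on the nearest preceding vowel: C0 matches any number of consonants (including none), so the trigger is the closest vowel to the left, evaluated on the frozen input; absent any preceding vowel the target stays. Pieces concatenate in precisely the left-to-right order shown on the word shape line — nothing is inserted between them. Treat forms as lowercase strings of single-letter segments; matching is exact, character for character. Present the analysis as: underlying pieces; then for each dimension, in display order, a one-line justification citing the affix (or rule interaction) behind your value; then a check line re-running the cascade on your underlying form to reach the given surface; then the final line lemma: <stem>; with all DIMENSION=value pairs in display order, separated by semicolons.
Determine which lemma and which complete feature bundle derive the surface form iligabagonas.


underlying: iligap-go-ns
GRD=ak - signalled by the affix -ns
KEL=un - signalled by the affix -go
check: iligapgons -> iligapagonas -> iligapagonas -> iligabagonas
lemma: iligap; GRD=ak; KEL=un


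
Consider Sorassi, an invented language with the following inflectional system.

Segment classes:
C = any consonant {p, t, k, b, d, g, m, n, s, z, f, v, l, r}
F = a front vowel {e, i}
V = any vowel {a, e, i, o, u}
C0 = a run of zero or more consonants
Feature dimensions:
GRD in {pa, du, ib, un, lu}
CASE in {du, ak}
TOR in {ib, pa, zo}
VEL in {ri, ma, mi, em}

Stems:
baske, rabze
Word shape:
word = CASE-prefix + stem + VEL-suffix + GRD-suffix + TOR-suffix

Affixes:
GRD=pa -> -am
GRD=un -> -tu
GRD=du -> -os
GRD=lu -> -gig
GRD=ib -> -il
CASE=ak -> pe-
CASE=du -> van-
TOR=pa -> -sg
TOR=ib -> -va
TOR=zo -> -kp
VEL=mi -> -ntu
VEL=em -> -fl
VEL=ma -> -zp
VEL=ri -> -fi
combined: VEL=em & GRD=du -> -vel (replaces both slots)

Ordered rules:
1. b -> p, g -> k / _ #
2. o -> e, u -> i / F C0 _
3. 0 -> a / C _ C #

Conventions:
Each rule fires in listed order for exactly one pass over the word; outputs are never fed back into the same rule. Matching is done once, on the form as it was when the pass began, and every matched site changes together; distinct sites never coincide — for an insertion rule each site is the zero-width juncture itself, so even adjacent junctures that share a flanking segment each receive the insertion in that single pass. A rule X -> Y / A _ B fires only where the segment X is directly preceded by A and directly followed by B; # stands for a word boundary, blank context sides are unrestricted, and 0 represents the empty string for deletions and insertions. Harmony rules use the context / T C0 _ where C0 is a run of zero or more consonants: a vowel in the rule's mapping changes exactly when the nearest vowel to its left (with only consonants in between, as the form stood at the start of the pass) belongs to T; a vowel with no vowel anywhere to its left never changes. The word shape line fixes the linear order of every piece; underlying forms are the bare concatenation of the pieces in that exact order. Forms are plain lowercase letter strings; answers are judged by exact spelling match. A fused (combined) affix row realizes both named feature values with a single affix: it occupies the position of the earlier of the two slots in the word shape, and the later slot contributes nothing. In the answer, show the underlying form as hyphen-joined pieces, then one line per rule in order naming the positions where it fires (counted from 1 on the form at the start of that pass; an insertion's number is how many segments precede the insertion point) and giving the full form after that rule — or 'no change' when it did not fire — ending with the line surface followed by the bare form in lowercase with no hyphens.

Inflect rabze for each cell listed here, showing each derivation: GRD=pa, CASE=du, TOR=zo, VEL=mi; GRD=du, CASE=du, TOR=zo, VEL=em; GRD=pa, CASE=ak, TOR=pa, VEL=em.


cell GRD=pa, CASE=du, TOR=zo, VEL=mi:
underlying: van-rabze-ntu-am-kp
1. b -> p, g -> k / _ #: no change
2. o -> e, u -> i / F C0 _: fires at position(s) 11: vanrabzentiamkp
3. 0 -> a / C _ C #: inserts after position(s) 14: vanrabzentiamkap
surface: vanrabzentiamkap

cell GRD=du, CASE=du, TOR=zo, VEL=em:
underlying: van-rabze-vel-kp
1. b -> p, g -> k / _ #: no change
2. o -> e, u -> i / F C0 _: no change
3. 0 -> a / C _ C #: inserts after position(s) 12: vanrabzevelkap
surface: vanrabzevelkap

cell GRD=pa, CASE=ak, TOR=pa, VEL=em:
underlying: pe-rabze-fl-am-sg
1. b -> p, g -> k / _ #: fires at position(s) 13: perabzeflamsk
2. o -> e, u -> i / F C0 _: no change
3. 0 -> a / C _ C #: inserts after position(s) 12: perabzeflamsak
surface: perabzeflamsak


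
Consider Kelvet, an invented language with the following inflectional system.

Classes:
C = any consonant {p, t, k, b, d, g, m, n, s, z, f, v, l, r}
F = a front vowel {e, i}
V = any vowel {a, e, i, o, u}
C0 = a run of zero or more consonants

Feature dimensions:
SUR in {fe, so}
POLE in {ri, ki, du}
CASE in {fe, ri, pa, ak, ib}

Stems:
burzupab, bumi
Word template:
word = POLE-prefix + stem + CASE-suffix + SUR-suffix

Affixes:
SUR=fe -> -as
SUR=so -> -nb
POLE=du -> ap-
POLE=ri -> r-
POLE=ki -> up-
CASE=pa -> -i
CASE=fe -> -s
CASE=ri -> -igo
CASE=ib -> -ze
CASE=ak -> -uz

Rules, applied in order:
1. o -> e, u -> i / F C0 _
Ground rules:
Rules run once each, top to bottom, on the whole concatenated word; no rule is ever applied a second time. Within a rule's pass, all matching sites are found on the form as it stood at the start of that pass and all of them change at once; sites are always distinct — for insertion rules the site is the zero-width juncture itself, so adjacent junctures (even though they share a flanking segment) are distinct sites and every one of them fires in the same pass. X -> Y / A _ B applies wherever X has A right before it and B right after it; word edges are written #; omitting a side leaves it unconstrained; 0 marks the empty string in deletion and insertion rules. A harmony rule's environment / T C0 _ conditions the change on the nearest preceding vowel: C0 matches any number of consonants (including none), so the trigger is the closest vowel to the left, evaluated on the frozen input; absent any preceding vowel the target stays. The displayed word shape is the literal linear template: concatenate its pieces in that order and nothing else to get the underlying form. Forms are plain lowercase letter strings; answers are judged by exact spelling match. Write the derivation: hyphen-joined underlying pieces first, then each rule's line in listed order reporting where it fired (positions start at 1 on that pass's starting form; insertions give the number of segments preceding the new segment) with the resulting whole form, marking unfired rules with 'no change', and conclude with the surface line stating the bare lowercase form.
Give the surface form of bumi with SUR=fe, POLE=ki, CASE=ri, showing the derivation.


underlying: up-bumi-igo-as
1. o -> e, u -> i / F C0 _: fires at position(s) 9: upbumiigeas
surface: upbumiigeas


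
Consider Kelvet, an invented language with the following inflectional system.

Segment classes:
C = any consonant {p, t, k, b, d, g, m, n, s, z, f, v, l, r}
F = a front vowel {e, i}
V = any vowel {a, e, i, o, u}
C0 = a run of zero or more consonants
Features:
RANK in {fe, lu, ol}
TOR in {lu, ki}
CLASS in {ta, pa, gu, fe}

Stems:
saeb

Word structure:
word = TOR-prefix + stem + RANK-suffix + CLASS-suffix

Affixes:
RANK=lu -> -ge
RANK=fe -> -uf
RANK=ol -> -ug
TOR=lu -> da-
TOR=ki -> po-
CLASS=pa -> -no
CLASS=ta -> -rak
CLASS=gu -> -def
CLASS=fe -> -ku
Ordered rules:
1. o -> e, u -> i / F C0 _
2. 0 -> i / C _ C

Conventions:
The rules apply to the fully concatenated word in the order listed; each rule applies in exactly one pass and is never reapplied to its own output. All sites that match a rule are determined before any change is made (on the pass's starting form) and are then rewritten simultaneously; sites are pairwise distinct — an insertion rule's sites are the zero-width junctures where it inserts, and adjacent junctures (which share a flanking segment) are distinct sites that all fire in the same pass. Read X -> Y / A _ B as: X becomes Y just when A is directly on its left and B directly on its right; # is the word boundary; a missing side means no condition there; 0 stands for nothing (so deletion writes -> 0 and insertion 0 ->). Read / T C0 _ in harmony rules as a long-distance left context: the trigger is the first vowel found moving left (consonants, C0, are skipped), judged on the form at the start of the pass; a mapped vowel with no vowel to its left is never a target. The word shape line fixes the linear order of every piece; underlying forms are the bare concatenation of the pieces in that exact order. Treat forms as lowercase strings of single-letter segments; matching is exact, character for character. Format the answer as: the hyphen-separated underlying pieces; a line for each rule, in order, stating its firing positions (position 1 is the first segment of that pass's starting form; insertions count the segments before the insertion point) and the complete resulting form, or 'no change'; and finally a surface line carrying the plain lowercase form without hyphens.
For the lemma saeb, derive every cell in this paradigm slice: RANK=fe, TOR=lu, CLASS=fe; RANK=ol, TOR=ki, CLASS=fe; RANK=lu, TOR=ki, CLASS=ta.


cell RANK=fe, TOR=lu, CLASS=fe:
underlying: da-saeb-uf-ku
1. o -> e, u -> i / F C0 _: fires at position(s) 7: dasaebifku
2. 0 -> i / C _ C: inserts after position(s) 8: dasaebifiku
surface: dasaebifiku

cell RANK=ol, TOR=ki, CLASS=fe:
underlying: po-saeb-ug-ku
1. o -> e, u -> i / F C0 _: fires at position(s) 7: posaebigku
2. 0 -> i / C _ C: inserts after position(s) 8: posaebigiku
surface: posaebigiku

cell RANK=lu, TOR=ki, CLASS=ta:
underlying: po-saeb-ge-rak
1. o -> e, u -> i / F C0 _: no change
2. 0 -> i / C _ C: inserts after position(s) 6: posaebigerak
surface: posaebigerak


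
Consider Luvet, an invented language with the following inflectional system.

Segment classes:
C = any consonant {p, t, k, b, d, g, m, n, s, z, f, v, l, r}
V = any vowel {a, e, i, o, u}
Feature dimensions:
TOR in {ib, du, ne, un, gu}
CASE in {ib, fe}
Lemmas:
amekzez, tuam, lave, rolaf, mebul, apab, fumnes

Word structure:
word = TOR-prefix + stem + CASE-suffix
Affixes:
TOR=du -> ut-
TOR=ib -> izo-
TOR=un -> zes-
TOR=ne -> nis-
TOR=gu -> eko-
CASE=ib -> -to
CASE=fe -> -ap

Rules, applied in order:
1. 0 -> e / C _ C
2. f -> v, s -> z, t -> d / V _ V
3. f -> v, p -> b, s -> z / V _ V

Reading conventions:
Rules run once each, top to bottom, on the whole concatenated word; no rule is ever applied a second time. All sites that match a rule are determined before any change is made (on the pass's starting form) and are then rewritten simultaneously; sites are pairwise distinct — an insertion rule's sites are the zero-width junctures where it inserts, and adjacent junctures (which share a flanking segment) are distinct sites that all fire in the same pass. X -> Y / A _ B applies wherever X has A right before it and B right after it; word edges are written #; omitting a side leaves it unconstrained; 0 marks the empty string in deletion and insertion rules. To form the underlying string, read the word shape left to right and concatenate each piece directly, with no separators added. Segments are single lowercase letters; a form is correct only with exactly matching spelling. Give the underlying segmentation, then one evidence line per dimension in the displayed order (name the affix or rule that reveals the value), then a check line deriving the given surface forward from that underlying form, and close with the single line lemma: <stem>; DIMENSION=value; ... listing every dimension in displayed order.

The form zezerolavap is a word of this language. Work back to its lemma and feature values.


underlying: zes-rolaf-ap
TOR=un - signalled by the affix zes-
CASE=fe - signalled by the affix -ap
check: zesrolafap -> zeserolafap -> zezerolavap -> zezerolavap
lemma: rolaf; TOR=un; CASE=fe


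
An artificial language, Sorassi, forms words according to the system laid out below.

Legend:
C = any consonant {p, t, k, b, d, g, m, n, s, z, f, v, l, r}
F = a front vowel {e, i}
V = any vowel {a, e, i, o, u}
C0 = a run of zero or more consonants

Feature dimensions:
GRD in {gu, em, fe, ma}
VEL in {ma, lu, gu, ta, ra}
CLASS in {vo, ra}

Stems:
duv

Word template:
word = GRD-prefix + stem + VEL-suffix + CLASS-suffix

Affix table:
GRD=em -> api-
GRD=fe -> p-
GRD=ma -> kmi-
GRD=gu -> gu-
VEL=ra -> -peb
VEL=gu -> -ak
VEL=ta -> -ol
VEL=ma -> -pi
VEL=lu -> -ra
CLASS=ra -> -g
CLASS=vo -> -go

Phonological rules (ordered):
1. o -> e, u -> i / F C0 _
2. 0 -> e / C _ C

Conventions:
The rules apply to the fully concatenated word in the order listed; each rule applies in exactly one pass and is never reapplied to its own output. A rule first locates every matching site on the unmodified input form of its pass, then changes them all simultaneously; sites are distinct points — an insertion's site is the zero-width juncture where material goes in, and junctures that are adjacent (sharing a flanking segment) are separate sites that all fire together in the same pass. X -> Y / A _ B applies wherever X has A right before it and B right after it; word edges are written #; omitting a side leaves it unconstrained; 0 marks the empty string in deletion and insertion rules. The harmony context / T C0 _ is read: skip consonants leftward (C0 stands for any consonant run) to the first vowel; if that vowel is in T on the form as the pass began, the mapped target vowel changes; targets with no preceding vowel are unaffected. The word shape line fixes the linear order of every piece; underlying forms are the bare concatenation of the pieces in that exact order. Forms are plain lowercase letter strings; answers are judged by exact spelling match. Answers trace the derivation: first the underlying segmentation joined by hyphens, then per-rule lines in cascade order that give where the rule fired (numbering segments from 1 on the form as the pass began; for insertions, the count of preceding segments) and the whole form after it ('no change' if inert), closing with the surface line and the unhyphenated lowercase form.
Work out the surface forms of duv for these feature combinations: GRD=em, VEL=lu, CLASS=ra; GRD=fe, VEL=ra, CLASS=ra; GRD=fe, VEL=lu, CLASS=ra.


cell GRD=em, VEL=lu, CLASS=ra:
underlying: api-duv-ra-g
1. o -> e, u -> i / F C0 _: fires at position(s) 5: apidivrag
2. 0 -> e / C _ C: inserts after position(s) 6: apidiverag
surface: apidiverag

cell GRD=fe, VEL=ra, CLASS=ra:
underlying: p-duv-peb-g
1. o -> e, u -> i / F C0 _: no change
2. 0 -> e / C _ C: inserts after position(s) 1, 4, 7: peduvepebeg
surface: peduvepebeg

cell GRD=fe, VEL=lu, CLASS=ra:
underlying: p-duv-ra-g
1. o -> e, u -> i / F C0 _: no change
2. 0 -> e / C _ C: inserts after position(s) 1, 4: peduverag
surface: peduverag


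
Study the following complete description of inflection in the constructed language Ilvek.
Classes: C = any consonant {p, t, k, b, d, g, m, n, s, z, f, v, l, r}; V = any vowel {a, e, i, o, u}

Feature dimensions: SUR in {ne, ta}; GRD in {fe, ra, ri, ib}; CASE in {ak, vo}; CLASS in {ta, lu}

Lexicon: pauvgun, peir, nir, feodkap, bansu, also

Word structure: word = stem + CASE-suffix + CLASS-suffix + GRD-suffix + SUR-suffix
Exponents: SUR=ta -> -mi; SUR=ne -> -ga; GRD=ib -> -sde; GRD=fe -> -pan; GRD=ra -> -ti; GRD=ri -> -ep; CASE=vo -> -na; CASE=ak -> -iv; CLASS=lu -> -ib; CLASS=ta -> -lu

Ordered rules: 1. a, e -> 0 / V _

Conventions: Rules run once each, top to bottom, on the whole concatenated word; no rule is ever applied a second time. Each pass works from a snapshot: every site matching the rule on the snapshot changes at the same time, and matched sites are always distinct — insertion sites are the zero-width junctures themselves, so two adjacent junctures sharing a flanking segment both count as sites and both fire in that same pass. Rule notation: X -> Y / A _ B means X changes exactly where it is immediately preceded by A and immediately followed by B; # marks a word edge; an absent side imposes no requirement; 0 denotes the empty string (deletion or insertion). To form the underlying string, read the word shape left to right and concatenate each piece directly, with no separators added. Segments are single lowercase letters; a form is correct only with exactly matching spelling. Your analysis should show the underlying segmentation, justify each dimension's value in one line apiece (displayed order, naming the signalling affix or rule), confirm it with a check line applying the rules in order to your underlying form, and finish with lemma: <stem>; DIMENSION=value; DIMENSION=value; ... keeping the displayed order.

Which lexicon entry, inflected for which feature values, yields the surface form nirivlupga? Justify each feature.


underlying: nir-iv-lu-ep-ga
SUR=ne - signalled by the affix -ga
GRD=ri - signalled by the affix -ep
CASE=ak - signalled by the affix -iv
CLASS=ta - signalled by the affix -lu
check: nirivluepga -> nirivlupga
lemma: nir; SUR=ne; GRD=ri; CASE=ak; CLASS=ta


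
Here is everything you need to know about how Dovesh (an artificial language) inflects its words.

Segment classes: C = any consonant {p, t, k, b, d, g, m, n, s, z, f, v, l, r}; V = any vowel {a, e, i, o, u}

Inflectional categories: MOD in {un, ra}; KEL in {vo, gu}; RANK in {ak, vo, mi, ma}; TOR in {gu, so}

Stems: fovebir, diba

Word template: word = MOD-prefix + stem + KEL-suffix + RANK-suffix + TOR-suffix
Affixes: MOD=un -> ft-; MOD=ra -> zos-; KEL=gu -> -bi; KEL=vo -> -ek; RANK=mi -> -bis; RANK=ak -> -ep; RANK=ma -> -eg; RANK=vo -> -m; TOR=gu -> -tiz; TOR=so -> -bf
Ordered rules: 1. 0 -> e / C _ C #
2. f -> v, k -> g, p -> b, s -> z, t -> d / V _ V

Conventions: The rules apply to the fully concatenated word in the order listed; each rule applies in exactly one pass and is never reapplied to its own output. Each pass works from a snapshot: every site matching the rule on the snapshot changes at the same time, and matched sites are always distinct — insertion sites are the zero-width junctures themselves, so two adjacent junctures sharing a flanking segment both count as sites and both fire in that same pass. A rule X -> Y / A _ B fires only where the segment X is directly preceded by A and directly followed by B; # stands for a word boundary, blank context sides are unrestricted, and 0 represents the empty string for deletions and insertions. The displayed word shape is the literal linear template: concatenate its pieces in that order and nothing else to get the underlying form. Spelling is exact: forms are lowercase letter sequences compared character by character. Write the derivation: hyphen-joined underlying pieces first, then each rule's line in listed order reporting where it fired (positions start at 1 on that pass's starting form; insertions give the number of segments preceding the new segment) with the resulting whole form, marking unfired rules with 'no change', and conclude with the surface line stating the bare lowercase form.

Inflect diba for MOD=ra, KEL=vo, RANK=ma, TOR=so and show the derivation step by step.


underlying: zos-diba-ek-eg-bf
1. 0 -> e / C _ C #: inserts after position(s) 12: zosdibaekegbef
2. f -> v, k -> g, p -> b, s -> z, t -> d / V _ V: fires at position(s) 9: zosdibaegegbef
surface: zosdibaegegbef


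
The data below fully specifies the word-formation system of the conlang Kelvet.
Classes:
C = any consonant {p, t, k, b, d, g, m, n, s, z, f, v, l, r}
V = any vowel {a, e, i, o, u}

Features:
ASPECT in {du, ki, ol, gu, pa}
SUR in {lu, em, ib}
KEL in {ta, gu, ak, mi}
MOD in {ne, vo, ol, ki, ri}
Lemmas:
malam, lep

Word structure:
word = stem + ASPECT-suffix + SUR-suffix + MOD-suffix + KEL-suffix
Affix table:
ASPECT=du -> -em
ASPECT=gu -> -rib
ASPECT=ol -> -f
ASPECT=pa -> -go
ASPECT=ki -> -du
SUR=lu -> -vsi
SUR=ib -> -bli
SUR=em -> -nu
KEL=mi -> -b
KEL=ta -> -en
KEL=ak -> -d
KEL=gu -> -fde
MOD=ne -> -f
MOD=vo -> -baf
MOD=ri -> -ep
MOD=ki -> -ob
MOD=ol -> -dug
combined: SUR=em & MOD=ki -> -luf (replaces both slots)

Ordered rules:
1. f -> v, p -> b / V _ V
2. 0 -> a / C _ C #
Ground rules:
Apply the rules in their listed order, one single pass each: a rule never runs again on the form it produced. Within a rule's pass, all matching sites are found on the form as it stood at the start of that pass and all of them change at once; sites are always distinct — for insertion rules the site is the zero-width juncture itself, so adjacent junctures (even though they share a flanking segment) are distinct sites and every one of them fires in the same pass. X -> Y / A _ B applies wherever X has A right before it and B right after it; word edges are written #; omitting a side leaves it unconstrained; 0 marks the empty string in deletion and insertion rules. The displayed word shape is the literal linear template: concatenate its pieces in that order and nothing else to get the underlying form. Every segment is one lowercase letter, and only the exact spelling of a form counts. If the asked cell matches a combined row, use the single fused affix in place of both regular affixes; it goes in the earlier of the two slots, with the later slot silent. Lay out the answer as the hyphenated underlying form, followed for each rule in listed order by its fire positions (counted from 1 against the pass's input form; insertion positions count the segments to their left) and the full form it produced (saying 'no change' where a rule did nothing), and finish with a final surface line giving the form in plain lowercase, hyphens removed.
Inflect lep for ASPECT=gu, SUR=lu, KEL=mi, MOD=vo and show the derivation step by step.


underlying: lep-rib-vsi-baf-b
1. f -> v, p -> b / V _ V: no change
2. 0 -> a / C _ C #: inserts after position(s) 12: lepribvsibafab
surface: lepribvsibafab


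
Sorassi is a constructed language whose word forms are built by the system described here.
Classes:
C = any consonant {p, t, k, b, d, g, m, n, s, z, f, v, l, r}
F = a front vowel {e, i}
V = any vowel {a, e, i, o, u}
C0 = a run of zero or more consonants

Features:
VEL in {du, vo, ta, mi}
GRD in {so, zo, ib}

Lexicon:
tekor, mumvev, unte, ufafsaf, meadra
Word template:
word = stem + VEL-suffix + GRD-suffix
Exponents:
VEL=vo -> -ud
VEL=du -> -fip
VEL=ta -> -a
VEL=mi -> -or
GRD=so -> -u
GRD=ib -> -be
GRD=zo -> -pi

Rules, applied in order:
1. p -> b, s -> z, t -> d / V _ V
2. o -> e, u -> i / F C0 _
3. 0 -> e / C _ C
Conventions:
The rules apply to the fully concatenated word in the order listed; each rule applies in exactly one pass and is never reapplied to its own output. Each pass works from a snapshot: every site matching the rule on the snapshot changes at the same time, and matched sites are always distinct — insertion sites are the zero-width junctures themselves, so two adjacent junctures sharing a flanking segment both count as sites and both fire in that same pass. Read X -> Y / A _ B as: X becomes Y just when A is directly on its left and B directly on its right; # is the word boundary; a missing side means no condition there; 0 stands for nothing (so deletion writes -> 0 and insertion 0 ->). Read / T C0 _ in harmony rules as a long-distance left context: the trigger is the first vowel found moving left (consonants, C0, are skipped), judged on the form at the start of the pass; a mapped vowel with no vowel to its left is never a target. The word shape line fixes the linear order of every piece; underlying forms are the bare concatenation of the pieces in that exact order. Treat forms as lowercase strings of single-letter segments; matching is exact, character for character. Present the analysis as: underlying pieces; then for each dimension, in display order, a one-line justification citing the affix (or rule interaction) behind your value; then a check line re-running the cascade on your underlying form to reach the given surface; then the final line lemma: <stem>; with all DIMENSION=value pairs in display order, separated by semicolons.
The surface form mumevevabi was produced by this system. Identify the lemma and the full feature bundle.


underlying: mumvev-a-pi
VEL=ta - signalled by the affix -a
GRD=zo - signalled by the affix -pi
check: mumvevapi -> mumvevabi -> mumvevabi -> mumevevabi
lemma: mumvev; VEL=ta; GRD=zo


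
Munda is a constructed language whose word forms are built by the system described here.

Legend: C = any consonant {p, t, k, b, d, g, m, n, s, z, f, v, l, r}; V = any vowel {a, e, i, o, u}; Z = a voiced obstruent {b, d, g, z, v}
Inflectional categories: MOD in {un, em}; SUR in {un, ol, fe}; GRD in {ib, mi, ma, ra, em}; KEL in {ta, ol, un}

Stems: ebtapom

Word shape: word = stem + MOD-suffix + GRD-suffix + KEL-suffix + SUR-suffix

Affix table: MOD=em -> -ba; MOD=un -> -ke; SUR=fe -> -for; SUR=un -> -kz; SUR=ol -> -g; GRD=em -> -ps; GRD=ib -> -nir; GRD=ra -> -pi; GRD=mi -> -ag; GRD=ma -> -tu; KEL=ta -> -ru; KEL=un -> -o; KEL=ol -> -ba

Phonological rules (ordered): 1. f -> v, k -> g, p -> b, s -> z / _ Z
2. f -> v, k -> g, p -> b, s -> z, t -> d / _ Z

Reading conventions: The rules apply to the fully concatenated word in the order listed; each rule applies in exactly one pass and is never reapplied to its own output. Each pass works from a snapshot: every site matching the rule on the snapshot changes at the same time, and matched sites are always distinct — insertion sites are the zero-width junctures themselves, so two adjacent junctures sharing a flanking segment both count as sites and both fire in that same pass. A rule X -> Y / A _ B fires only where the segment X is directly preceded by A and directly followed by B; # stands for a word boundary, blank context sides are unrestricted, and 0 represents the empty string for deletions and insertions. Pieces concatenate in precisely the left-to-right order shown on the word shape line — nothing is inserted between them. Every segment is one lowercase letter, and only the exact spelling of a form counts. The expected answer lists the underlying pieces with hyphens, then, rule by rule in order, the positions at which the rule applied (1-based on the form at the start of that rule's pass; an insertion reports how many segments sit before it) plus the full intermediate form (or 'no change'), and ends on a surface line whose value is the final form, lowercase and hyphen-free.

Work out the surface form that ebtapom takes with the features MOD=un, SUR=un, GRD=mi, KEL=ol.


underlying: ebtapom-ke-ag-ba-kz
1. f -> v, k -> g, p -> b, s -> z / _ Z: fires at position(s) 14: ebtapomkeagbagz
2. f -> v, k -> g, p -> b, s -> z, t -> d / _ Z: no change
surface: ebtapomkeagbagz


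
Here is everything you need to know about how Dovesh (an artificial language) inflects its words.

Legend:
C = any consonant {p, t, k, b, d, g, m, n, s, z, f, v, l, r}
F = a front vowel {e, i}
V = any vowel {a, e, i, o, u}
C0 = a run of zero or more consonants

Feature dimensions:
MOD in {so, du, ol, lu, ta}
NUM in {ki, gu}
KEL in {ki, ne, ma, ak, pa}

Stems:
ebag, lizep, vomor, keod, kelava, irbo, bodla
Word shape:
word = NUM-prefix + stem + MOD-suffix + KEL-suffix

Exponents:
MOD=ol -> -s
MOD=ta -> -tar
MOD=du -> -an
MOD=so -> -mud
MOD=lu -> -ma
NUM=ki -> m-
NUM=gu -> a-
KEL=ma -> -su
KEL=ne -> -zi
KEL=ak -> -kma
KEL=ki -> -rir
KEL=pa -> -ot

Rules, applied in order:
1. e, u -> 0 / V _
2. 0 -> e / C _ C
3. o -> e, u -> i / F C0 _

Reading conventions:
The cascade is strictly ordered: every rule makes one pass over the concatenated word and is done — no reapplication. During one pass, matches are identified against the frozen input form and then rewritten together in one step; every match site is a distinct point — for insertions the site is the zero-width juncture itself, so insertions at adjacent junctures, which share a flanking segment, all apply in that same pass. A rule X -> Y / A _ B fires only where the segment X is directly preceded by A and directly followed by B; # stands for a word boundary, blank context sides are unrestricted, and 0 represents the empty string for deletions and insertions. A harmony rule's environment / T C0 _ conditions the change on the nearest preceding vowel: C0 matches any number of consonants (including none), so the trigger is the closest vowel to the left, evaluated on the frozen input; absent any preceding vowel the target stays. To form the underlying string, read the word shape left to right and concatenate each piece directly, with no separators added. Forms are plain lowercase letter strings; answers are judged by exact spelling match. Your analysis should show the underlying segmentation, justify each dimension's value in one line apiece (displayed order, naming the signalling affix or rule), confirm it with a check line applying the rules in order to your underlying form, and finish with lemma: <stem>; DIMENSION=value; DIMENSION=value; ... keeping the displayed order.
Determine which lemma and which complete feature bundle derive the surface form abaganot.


underlying: a-ebag-an-ot
MOD=du - signalled by the affix -an
NUM=gu - signalled by the affix a-
KEL=pa - signalled by the affix -ot
check: aebaganot -> abaganot -> abaganot -> abaganot
lemma: ebag; MOD=du; NUM=gu; KEL=pa


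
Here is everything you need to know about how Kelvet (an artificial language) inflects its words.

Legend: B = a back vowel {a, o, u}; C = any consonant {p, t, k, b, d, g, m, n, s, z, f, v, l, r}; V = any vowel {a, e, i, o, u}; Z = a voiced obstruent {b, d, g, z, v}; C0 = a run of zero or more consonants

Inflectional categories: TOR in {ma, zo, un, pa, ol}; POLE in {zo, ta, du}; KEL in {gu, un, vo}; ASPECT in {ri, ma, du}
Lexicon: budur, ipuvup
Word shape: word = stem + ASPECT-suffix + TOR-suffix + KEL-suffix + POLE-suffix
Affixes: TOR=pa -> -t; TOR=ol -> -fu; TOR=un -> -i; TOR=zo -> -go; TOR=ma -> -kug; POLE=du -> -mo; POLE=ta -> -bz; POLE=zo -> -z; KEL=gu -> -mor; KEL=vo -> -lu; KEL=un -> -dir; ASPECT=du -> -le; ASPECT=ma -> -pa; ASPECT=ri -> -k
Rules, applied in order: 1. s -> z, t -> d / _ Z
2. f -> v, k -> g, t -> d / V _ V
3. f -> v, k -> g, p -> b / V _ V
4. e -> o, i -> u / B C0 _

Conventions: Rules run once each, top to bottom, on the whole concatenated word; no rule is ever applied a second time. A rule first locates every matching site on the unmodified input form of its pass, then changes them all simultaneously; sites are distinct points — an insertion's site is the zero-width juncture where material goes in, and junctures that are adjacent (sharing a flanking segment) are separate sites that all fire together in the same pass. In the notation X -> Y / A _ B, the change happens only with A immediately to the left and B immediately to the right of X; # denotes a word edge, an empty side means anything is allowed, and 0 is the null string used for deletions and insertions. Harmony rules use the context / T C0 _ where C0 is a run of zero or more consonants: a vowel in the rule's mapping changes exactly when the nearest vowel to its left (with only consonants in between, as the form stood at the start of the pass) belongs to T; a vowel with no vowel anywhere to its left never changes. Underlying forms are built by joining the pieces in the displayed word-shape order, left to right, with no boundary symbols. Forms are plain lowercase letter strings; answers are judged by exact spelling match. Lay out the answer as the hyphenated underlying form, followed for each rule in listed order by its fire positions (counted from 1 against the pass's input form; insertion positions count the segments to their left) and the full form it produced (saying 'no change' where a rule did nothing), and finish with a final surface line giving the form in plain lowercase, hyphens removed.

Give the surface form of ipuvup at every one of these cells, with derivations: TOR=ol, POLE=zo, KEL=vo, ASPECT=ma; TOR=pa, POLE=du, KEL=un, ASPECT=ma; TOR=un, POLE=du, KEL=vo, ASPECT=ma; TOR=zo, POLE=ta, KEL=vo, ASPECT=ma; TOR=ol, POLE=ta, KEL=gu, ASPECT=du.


cell TOR=ol, POLE=zo, KEL=vo, ASPECT=ma:
underlying: ipuvup-pa-fu-lu-z
1. s -> z, t -> d / _ Z: no change
2. f -> v, k -> g, t -> d / V _ V: fires at position(s) 9: ipuvuppavuluz
3. f -> v, k -> g, p -> b / V _ V: fires at position(s) 2: ibuvuppavuluz
4. e -> o, i -> u / B C0 _: no change
surface: ibuvuppavuluz

cell TOR=pa, POLE=du, KEL=un, ASPECT=ma:
underlying: ipuvup-pa-t-dir-mo
1. s -> z, t -> d / _ Z: fires at position(s) 9: ipuvuppaddirmo
2. f -> v, k -> g, t -> d / V _ V: no change
3. f -> v, k -> g, p -> b / V _ V: fires at position(s) 2: ibuvuppaddirmo
4. e -> o, i -> u / B C0 _: fires at position(s) 11: ibuvuppaddurmo
surface: ibuvuppaddurmo

cell TOR=un, POLE=du, KEL=vo, ASPECT=ma:
underlying: ipuvup-pa-i-lu-mo
1. s -> z, t -> d / _ Z: no change
2. f -> v, k -> g, t -> d / V _ V: no change
3. f -> v, k -> g, p -> b / V _ V: fires at position(s) 2: ibuvuppailumo
4. e -> o, i -> u / B C0 _: fires at position(s) 9: ibuvuppaulumo
surface: ibuvuppaulumo

cell TOR=zo, POLE=ta, KEL=vo, ASPECT=ma:
underlying: ipuvup-pa-go-lu-bz
1. s -> z, t -> d / _ Z: no change
2. f -> v, k -> g, t -> d / V _ V: no change
3. f -> v, k -> g, p -> b / V _ V: fires at position(s) 2: ibuvuppagolubz
4. e -> o, i -> u / B C0 _: no change
surface: ibuvuppagolubz

cell TOR=ol, POLE=ta, KEL=gu, ASPECT=du:
underlying: ipuvup-le-fu-mor-bz
1. s -> z, t -> d / _ Z: no change
2. f -> v, k -> g, t -> d / V _ V: fires at position(s) 9: ipuvuplevumorbz
3. f -> v, k -> g, p -> b / V _ V: fires at position(s) 2: ibuvuplevumorbz
4. e -> o, i -> u / B C0 _: fires at position(s) 8: ibuvuplovumorbz
surface: ibuvuplovumorbz


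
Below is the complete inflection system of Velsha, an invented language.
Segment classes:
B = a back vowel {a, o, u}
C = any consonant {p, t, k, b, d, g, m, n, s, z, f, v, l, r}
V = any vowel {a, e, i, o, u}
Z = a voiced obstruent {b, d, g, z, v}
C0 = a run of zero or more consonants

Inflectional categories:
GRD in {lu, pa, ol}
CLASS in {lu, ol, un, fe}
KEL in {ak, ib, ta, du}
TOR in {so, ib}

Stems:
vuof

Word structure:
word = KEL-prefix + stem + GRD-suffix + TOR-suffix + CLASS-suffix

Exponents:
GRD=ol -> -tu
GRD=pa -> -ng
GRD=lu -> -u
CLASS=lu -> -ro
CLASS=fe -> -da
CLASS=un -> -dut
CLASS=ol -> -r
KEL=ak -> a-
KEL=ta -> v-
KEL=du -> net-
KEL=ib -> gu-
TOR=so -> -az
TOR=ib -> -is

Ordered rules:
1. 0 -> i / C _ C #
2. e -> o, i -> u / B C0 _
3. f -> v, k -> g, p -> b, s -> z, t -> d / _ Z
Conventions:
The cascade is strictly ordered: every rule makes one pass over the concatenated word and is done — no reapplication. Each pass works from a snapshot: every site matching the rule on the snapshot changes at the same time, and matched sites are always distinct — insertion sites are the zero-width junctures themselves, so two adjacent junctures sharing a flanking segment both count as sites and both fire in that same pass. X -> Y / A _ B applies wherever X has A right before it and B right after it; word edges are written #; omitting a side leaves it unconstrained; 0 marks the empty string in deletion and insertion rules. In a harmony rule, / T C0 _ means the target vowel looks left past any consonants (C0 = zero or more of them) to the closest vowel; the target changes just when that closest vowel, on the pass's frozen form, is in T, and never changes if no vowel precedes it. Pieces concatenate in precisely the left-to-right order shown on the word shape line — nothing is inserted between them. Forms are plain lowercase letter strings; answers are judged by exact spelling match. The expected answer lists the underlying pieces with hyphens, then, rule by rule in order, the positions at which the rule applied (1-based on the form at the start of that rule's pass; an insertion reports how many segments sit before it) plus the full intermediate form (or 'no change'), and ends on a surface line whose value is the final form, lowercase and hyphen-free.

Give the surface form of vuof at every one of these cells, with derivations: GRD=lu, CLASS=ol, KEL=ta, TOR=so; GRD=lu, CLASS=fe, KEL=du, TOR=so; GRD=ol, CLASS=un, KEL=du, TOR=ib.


cell GRD=lu, CLASS=ol, KEL=ta, TOR=so:
underlying: v-vuof-u-az-r
1. 0 -> i / C _ C #: inserts after position(s) 8: vvuofuazir
2. e -> o, i -> u / B C0 _: fires at position(s) 9: vvuofuazur
3. f -> v, k -> g, p -> b, s -> z, t -> d / _ Z: no change
surface: vvuofuazur

cell GRD=lu, CLASS=fe, KEL=du, TOR=so:
underlying: net-vuof-u-az-da
1. 0 -> i / C _ C #: no change
2. e -> o, i -> u / B C0 _: no change
3. f -> v, k -> g, p -> b, s -> z, t -> d / _ Z: fires at position(s) 3: nedvuofuazda
surface: nedvuofuazda

cell GRD=ol, CLASS=un, KEL=du, TOR=ib:
underlying: net-vuof-tu-is-dut
1. 0 -> i / C _ C #: no change
2. e -> o, i -> u / B C0 _: fires at position(s) 10: netvuoftuusdut
3. f -> v, k -> g, p -> b, s -> z, t -> d / _ Z: fires at position(s) 3, 11: nedvuoftuuzdut
surface: nedvuoftuuzdut
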